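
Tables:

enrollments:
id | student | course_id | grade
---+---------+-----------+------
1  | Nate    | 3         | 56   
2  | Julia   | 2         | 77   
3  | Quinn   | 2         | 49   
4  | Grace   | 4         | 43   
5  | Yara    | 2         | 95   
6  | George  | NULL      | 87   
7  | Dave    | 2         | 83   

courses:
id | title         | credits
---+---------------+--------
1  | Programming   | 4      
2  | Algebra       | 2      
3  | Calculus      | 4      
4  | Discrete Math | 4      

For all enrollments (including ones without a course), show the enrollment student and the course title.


LEFT JOIN keeps every row from enrollments (the left table); where course_id has no match in courses, the course columns become NULL. Walk through each enrollment:
  - enrollment 1 (Nate): course_id=3 -> matches Calculus
  - enrollment 2 (Julia): course_id=2 -> matches Algebra
  - enrollment 3 (Quinn): course_id=2 -> matches Algebra
  - enrollment 4 (Grace): course_id=4 -> matches Discrete Math
  - enrollment 5 (Yara): course_id=2 -> matches Algebra
  - enrollment 6 (George): course_id=NULL, no match -> kept with NULL
  - enrollment 7 (Dave): course_id=2 -> matches Algebra
All 7 rows appear; 1 has NULL course.

SQL:
SELECT a.student, b.title AS course
FROM enrollments a
LEFT JOIN courses b ON a.course_id = b.id

Result:
student | course       
--------+--------------
Nate    | Calculus     
Julia   | Algebra      
Quinn   | Algebra      
Grace   | Discrete Math
Yara    | Algebra      
George  | NULL         
Dave    | Algebra      


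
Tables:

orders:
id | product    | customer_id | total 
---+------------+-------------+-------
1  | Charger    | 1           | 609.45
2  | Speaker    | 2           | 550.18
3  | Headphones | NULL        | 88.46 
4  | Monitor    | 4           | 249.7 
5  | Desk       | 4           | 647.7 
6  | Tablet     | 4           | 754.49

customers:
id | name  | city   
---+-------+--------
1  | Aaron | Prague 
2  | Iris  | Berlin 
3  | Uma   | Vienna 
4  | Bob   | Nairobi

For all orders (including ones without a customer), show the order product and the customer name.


LEFT JOIN keeps every row from orders (the left table); where customer_id has no match in customers, the customer columns become NULL. Walk through each order:
  - order 1 (Charger): customer_id=1 -> matches Aaron
  - order 2 (Speaker): customer_id=2 -> matches Iris
  - order 3 (Headphones): customer_id=NULL, no match -> kept with NULL
  - order 4 (Monitor): customer_id=4 -> matches Bob
  - order 5 (Desk): customer_id=4 -> matches Bob
  - order 6 (Tablet): customer_id=4 -> matches Bob
All 6 rows appear; 1 has NULL customer.

SQL:
SELECT a.product, b.name AS customer
FROM orders a
LEFT JOIN customers b ON a.customer_id = b.id

Result:
product    | customer
-----------+---------
Charger    | Aaron   
Speaker    | Iris    
Headphones | NULL    
Monitor    | Bob     
Desk       | Bob     
Tablet     | Bob     


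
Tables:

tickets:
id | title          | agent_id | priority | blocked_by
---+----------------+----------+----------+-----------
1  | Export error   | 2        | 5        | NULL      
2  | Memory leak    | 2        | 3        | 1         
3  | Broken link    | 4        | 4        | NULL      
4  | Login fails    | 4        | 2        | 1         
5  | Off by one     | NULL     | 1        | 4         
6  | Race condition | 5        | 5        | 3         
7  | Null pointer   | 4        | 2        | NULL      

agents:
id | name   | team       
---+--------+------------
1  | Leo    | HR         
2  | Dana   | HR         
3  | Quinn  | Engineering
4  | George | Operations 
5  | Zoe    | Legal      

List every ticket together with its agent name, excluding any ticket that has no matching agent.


INNER JOIN keeps only tickets rows whose agent_id matches an id in agents. Walk through each ticket:
  - ticket 1 (Export error): agent_id=2 -> matches Dana
  - ticket 2 (Memory leak): agent_id=2 -> matches Dana
  - ticket 3 (Broken link): agent_id=4 -> matches George
  - ticket 4 (Login fails): agent_id=4 -> matches George
  - ticket 5 (Off by one): agent_id=NULL, no match -> dropped
  - ticket 6 (Race condition): agent_id=5 -> matches Zoe
  - ticket 7 (Null pointer): agent_id=4 -> matches George
So 1 of 7 rows is dropped.

SQL:
SELECT a.title, b.name AS agent
FROM tickets a
INNER JOIN agents b ON a.agent_id = b.id

Result:
title          | agent 
---------------+-------
Export error   | Dana  
Memory leak    | Dana  
Broken link    | George
Login fails    | George
Race condition | Zoe   
Null pointer   | George


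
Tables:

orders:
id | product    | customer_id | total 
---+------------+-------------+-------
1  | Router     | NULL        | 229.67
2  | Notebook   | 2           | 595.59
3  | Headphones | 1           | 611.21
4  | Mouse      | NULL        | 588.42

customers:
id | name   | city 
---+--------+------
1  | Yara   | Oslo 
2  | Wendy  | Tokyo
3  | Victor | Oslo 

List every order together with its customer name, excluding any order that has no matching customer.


INNER JOIN keeps only orders rows whose customer_id matches an id in customers. Walk through each order:
  - order 1 (Router): customer_id=NULL, no match -> dropped
  - order 2 (Notebook): customer_id=2 -> matches Wendy
  - order 3 (Headphones): customer_id=1 -> matches Yara
  - order 4 (Mouse): customer_id=NULL, no match -> dropped
So 2 of 4 rows are dropped.

SQL:
SELECT a.product, b.name AS customer
FROM orders a
INNER JOIN customers b ON a.customer_id = b.id

Result:
product    | customer
-----------+---------
Notebook   | Wendy   
Headphones | Yara    


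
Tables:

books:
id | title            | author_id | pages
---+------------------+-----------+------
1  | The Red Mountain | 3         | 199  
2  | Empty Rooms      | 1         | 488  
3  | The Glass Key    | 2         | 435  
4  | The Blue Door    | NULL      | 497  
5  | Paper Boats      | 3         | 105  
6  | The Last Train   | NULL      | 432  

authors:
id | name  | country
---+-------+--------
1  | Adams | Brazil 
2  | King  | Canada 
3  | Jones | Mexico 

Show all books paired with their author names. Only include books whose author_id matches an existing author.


INNER JOIN keeps only books rows whose author_id matches an id in authors. Walk through each book:
  - book 1 (The Red Mountain): author_id=3 -> matches Jones
  - book 2 (Empty Rooms): author_id=1 -> matches Adams
  - book 3 (The Glass Key): author_id=2 -> matches King
  - book 4 (The Blue Door): author_id=NULL, no match -> dropped
  - book 5 (Paper Boats): author_id=3 -> matches Jones
  - book 6 (The Last Train): author_id=NULL, no match -> dropped
So 2 of 6 rows are dropped.

SQL:
SELECT a.title, b.name AS author
FROM books a
INNER JOIN authors b ON a.author_id = b.id

Result:
title            | author
-----------------+-------
The Red Mountain | Jones 
Empty Rooms      | Adams 
The Glass Key    | King  
Paper Boats      | Jones 


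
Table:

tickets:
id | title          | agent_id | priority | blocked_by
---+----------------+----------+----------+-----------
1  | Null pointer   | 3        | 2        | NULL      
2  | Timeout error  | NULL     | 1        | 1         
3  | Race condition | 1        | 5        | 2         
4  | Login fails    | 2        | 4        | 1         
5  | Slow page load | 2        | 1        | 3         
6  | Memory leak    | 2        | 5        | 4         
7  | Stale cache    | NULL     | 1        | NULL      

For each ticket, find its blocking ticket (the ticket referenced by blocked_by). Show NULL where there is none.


This is a self-join: tickets is joined to a second copy of itself, matching each row's blocked_by to another row's id. Use LEFT JOIN so rows with blocked_by=NULL are kept.
  - ticket 1 (Null pointer): blocked_by=NULL -> NULL
  - ticket 2 (Timeout error): blocked_by=1 -> Null pointer
  - ticket 3 (Race condition): blocked_by=2 -> Timeout error
  - ticket 4 (Login fails): blocked_by=1 -> Null pointer
  - ticket 5 (Slow page load): blocked_by=3 -> Race condition
  - ticket 6 (Memory leak): blocked_by=4 -> Login fails
  - ticket 7 (Stale cache): blocked_by=NULL -> NULL

SQL:
SELECT a.title AS item, b.title AS blocked_by
FROM tickets a
LEFT JOIN tickets b ON a.blocked_by = b.id

Result:
item           | blocked_by    
---------------+---------------
Null pointer   | NULL          
Timeout error  | Null pointer  
Race condition | Timeout error 
Login fails    | Null pointer  
Slow page load | Race condition
Memory leak    | Login fails   
Stale cache    | NULL          


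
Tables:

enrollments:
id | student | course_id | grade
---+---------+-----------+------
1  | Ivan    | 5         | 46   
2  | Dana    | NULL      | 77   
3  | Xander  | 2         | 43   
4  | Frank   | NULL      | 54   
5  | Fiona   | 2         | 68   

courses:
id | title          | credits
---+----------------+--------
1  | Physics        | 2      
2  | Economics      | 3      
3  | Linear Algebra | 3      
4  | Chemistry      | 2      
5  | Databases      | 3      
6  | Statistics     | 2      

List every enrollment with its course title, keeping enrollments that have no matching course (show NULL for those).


LEFT JOIN keeps every row from enrollments (the left table); where course_id has no match in courses, the course columns become NULL. Walk through each enrollment:
  - enrollment 1 (Ivan): course_id=5 -> matches Databases
  - enrollment 2 (Dana): course_id=NULL, no match -> kept with NULL
  - enrollment 3 (Xander): course_id=2 -> matches Economics
  - enrollment 4 (Frank): course_id=NULL, no match -> kept with NULL
  - enrollment 5 (Fiona): course_id=2 -> matches Economics
All 5 rows appear; 2 have NULL course.

SQL:
SELECT a.student, b.title AS course
FROM enrollments a
LEFT JOIN courses b ON a.course_id = b.id

Result:
student | course   
--------+----------
Ivan    | Databases
Dana    | NULL     
Xander  | Economics
Frank   | NULL     
Fiona   | Economics


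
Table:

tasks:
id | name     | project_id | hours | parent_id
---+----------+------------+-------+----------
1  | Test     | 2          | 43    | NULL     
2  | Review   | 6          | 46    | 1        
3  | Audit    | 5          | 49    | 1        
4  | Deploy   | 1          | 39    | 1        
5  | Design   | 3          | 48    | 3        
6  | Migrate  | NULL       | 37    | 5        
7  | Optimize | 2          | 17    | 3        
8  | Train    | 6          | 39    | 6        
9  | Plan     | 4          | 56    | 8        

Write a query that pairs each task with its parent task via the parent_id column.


This is a self-join: tasks is joined to a second copy of itself, matching each row's parent_id to another row's id. Use LEFT JOIN so rows with parent_id=NULL are kept.
  - task 1 (Test): parent_id=NULL -> NULL
  - task 2 (Review): parent_id=1 -> Test
  - task 3 (Audit): parent_id=1 -> Test
  - task 4 (Deploy): parent_id=1 -> Test
  - task 5 (Design): parent_id=3 -> Audit
  - task 6 (Migrate): parent_id=5 -> Design
  - task 7 (Optimize): parent_id=3 -> Audit
  - task 8 (Train): parent_id=6 -> Migrate
  - task 9 (Plan): parent_id=8 -> Train

SQL:
SELECT a.name AS item, b.name AS parent
FROM tasks a
LEFT JOIN tasks b ON a.parent_id = b.id

Result:
item     | parent 
---------+--------
Test     | NULL   
Review   | Test   
Audit    | Test   
Deploy   | Test   
Design   | Audit  
Migrate  | Design 
Optimize | Audit  
Train    | Migrate
Plan     | Train  


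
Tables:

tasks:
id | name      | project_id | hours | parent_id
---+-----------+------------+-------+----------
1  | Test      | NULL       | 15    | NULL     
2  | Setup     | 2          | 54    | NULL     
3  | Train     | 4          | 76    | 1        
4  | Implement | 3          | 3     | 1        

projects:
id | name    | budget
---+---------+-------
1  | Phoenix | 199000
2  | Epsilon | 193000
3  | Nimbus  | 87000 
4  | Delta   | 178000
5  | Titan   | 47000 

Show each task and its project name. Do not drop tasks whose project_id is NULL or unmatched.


LEFT JOIN keeps every row from tasks (the left table); where project_id has no match in projects, the project columns become NULL. Walk through each task:
  - task 1 (Test): project_id=NULL, no match -> kept with NULL
  - task 2 (Setup): project_id=2 -> matches Epsilon
  - task 3 (Train): project_id=4 -> matches Delta
  - task 4 (Implement): project_id=3 -> matches Nimbus
All 4 rows appear; 1 has NULL project.

SQL:
SELECT a.name, b.name AS project
FROM tasks a
LEFT JOIN projects b ON a.project_id = b.id

Result:
name      | project
----------+--------
Test      | NULL   
Setup     | Epsilon
Train     | Delta  
Implement | Nimbus 


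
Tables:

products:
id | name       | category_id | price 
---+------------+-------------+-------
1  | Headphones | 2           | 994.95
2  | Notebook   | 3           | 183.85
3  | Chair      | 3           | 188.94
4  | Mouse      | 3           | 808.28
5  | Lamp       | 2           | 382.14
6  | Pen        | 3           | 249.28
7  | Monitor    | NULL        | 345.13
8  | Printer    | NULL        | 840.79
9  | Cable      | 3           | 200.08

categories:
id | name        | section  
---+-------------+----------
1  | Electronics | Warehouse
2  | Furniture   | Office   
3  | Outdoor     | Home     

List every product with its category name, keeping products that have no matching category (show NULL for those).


LEFT JOIN keeps every row from products (the left table); where category_id has no match in categories, the category columns become NULL. Walk through each product:
  - product 1 (Headphones): category_id=2 -> matches Furniture
  - product 2 (Notebook): category_id=3 -> matches Outdoor
  - product 3 (Chair): category_id=3 -> matches Outdoor
  - product 4 (Mouse): category_id=3 -> matches Outdoor
  - product 5 (Lamp): category_id=2 -> matches Furniture
  - product 6 (Pen): category_id=3 -> matches Outdoor
  - product 7 (Monitor): category_id=NULL, no match -> kept with NULL
  - product 8 (Printer): category_id=NULL, no match -> kept with NULL
  - product 9 (Cable): category_id=3 -> matches Outdoor
All 9 rows appear; 2 have NULL category.

SQL:
SELECT a.name, b.name AS category
FROM products a
LEFT JOIN categories b ON a.category_id = b.id

Result:
name       | category 
-----------+----------
Headphones | Furniture
Notebook   | Outdoor  
Chair      | Outdoor  
Mouse      | Outdoor  
Lamp       | Furniture
Pen        | Outdoor  
Monitor    | NULL     
Printer    | NULL     
Cable      | Outdoor  


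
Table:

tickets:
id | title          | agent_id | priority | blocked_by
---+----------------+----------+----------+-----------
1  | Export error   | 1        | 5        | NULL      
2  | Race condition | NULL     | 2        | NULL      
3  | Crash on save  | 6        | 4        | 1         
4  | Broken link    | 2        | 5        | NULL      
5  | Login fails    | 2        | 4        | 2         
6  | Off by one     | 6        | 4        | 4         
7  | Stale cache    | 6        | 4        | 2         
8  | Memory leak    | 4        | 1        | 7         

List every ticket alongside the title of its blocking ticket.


This is a self-join: tickets is joined to a second copy of itself, matching each row's blocked_by to another row's id. Use LEFT JOIN so rows with blocked_by=NULL are kept.
  - ticket 1 (Export error): blocked_by=NULL -> NULL
  - ticket 2 (Race condition): blocked_by=NULL -> NULL
  - ticket 3 (Crash on save): blocked_by=1 -> Export error
  - ticket 4 (Broken link): blocked_by=NULL -> NULL
  - ticket 5 (Login fails): blocked_by=2 -> Race condition
  - ticket 6 (Off by one): blocked_by=4 -> Broken link
  - ticket 7 (Stale cache): blocked_by=2 -> Race condition
  - ticket 8 (Memory leak): blocked_by=7 -> Stale cache

SQL:
SELECT a.title AS item, b.title AS blocked_by
FROM tickets a
LEFT JOIN tickets b ON a.blocked_by = b.id

Result:
item           | blocked_by    
---------------+---------------
Export error   | NULL          
Race condition | NULL          
Crash on save  | Export error  
Broken link    | NULL          
Login fails    | Race condition
Off by one     | Broken link   
Stale cache    | Race condition
Memory leak    | Stale cache   


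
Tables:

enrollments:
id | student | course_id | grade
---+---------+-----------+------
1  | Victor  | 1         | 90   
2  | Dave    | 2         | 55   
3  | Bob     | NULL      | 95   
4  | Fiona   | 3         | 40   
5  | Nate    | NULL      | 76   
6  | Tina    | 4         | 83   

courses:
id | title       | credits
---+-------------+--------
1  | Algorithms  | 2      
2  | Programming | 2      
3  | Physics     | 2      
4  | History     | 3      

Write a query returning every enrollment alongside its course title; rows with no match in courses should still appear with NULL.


LEFT JOIN keeps every row from enrollments (the left table); where course_id has no match in courses, the course columns become NULL. Walk through each enrollment:
  - enrollment 1 (Victor): course_id=1 -> matches Algorithms
  - enrollment 2 (Dave): course_id=2 -> matches Programming
  - enrollment 3 (Bob): course_id=NULL, no match -> kept with NULL
  - enrollment 4 (Fiona): course_id=3 -> matches Physics
  - enrollment 5 (Nate): course_id=NULL, no match -> kept with NULL
  - enrollment 6 (Tina): course_id=4 -> matches History
All 6 rows appear; 2 have NULL course.

SQL:
SELECT a.student, b.title AS course
FROM enrollments a
LEFT JOIN courses b ON a.course_id = b.id

Result:
student | course     
--------+------------
Victor  | Algorithms 
Dave    | Programming
Bob     | NULL       
Fiona   | Physics    
Nate    | NULL       
Tina    | History    


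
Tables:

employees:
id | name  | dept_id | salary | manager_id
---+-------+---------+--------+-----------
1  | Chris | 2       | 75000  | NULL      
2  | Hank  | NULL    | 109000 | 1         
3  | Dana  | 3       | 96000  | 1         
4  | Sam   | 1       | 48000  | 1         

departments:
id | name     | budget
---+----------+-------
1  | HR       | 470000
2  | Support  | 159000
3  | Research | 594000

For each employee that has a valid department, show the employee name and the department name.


INNER JOIN keeps only employees rows whose dept_id matches an id in departments. Walk through each employee:
  - employee 1 (Chris): dept_id=2 -> matches Support
  - employee 2 (Hank): dept_id=NULL, no match -> dropped
  - employee 3 (Dana): dept_id=3 -> matches Research
  - employee 4 (Sam): dept_id=1 -> matches HR
So 1 of 4 rows is dropped.

SQL:
SELECT a.name, b.name AS department
FROM employees a
INNER JOIN departments b ON a.dept_id = b.id

Result:
name  | department
------+-----------
Chris | Support   
Dana  | Research  
Sam   | HR        


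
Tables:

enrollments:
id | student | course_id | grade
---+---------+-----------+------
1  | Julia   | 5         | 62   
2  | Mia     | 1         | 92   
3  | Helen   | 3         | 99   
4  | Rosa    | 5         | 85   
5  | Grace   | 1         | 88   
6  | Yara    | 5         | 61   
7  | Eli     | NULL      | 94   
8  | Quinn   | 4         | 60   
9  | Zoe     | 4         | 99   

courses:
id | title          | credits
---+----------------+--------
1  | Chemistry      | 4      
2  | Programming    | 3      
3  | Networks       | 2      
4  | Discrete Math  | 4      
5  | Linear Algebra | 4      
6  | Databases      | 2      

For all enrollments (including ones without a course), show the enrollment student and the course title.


LEFT JOIN keeps every row from enrollments (the left table); where course_id has no match in courses, the course columns become NULL. Walk through each enrollment:
  - enrollment 1 (Julia): course_id=5 -> matches Linear Algebra
  - enrollment 2 (Mia): course_id=1 -> matches Chemistry
  - enrollment 3 (Helen): course_id=3 -> matches Networks
  - enrollment 4 (Rosa): course_id=5 -> matches Linear Algebra
  - enrollment 5 (Grace): course_id=1 -> matches Chemistry
  - enrollment 6 (Yara): course_id=5 -> matches Linear Algebra
  - enrollment 7 (Eli): course_id=NULL, no match -> kept with NULL
  - enrollment 8 (Quinn): course_id=4 -> matches Discrete Math
  - enrollment 9 (Zoe): course_id=4 -> matches Discrete Math
All 9 rows appear; 1 has NULL course.

SQL:
SELECT a.student, b.title AS course
FROM enrollments a
LEFT JOIN courses b ON a.course_id = b.id

Result:
student | course        
--------+---------------
Julia   | Linear Algebra
Mia     | Chemistry     
Helen   | Networks      
Rosa    | Linear Algebra
Grace   | Chemistry     
Yara    | Linear Algebra
Eli     | NULL          
Quinn   | Discrete Math 
Zoe     | Discrete Math 


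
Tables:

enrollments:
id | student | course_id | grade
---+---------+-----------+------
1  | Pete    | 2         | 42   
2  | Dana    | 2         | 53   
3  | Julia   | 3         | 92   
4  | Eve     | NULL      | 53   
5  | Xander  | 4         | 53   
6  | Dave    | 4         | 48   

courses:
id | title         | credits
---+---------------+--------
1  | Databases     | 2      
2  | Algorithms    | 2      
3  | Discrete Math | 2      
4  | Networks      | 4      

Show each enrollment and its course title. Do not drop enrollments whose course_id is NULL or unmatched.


LEFT JOIN keeps every row from enrollments (the left table); where course_id has no match in courses, the course columns become NULL. Walk through each enrollment:
  - enrollment 1 (Pete): course_id=2 -> matches Algorithms
  - enrollment 2 (Dana): course_id=2 -> matches Algorithms
  - enrollment 3 (Julia): course_id=3 -> matches Discrete Math
  - enrollment 4 (Eve): course_id=NULL, no match -> kept with NULL
  - enrollment 5 (Xander): course_id=4 -> matches Networks
  - enrollment 6 (Dave): course_id=4 -> matches Networks
All 6 rows appear; 1 has NULL course.

SQL:
SELECT a.student, b.title AS course
FROM enrollments a
LEFT JOIN courses b ON a.course_id = b.id

Result:
student | course       
--------+--------------
Pete    | Algorithms   
Dana    | Algorithms   
Julia   | Discrete Math
Eve     | NULL         
Xander  | Networks     
Dave    | Networks     


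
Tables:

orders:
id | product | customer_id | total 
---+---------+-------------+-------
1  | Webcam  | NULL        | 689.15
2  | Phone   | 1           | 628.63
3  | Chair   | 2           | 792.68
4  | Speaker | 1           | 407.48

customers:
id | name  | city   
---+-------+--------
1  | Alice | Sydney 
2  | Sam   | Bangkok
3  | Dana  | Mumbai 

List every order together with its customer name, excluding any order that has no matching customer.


INNER JOIN keeps only orders rows whose customer_id matches an id in customers. Walk through each order:
  - order 1 (Webcam): customer_id=NULL, no match -> dropped
  - order 2 (Phone): customer_id=1 -> matches Alice
  - order 3 (Chair): customer_id=2 -> matches Sam
  - order 4 (Speaker): customer_id=1 -> matches Alice
So 1 of 4 rows is dropped.

SQL:
SELECT a.product, b.name AS customer
FROM orders a
INNER JOIN customers b ON a.customer_id = b.id

Result:
product | customer
--------+---------
Phone   | Alice   
Chair   | Sam     
Speaker | Alice   


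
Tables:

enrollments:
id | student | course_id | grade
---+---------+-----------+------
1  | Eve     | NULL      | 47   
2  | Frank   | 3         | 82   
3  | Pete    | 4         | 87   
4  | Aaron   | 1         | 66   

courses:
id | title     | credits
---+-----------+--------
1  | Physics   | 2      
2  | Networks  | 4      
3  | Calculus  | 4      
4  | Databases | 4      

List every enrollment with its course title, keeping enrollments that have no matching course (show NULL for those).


LEFT JOIN keeps every row from enrollments (the left table); where course_id has no match in courses, the course columns become NULL. Walk through each enrollment:
  - enrollment 1 (Eve): course_id=NULL, no match -> kept with NULL
  - enrollment 2 (Frank): course_id=3 -> matches Calculus
  - enrollment 3 (Pete): course_id=4 -> matches Databases
  - enrollment 4 (Aaron): course_id=1 -> matches Physics
All 4 rows appear; 1 has NULL course.

SQL:
SELECT a.student, b.title AS course
FROM enrollments a
LEFT JOIN courses b ON a.course_id = b.id

Result:
student | course   
--------+----------
Eve     | NULL     
Frank   | Calculus 
Pete    | Databases
Aaron   | Physics  


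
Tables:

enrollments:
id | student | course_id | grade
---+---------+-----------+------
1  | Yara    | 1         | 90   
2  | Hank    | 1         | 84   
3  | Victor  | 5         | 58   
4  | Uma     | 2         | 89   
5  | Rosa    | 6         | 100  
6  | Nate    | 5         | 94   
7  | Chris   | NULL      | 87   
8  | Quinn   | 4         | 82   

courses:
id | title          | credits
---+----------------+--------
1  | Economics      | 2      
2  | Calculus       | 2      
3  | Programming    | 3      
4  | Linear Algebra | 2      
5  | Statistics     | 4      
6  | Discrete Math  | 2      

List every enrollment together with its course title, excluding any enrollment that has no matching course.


INNER JOIN keeps only enrollments rows whose course_id matches an id in courses. Walk through each enrollment:
  - enrollment 1 (Yara): course_id=1 -> matches Economics
  - enrollment 2 (Hank): course_id=1 -> matches Economics
  - enrollment 3 (Victor): course_id=5 -> matches Statistics
  - enrollment 4 (Uma): course_id=2 -> matches Calculus
  - enrollment 5 (Rosa): course_id=6 -> matches Discrete Math
  - enrollment 6 (Nate): course_id=5 -> matches Statistics
  - enrollment 7 (Chris): course_id=NULL, no match -> dropped
  - enrollment 8 (Quinn): course_id=4 -> matches Linear Algebra
So 1 of 8 rows is dropped.

SQL:
SELECT a.student, b.title AS course
FROM enrollments a
INNER JOIN courses b ON a.course_id = b.id

Result:
student | course        
--------+---------------
Yara    | Economics     
Hank    | Economics     
Victor  | Statistics    
Uma     | Calculus      
Rosa    | Discrete Math 
Nate    | Statistics    
Quinn   | Linear Algebra


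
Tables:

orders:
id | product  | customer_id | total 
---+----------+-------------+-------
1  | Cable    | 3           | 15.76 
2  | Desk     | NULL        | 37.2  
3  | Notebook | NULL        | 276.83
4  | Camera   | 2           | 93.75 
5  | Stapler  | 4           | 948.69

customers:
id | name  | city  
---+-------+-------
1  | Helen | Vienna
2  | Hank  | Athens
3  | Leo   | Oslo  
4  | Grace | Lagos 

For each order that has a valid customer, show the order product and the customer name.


INNER JOIN keeps only orders rows whose customer_id matches an id in customers. Walk through each order:
  - order 1 (Cable): customer_id=3 -> matches Leo
  - order 2 (Desk): customer_id=NULL, no match -> dropped
  - order 3 (Notebook): customer_id=NULL, no match -> dropped
  - order 4 (Camera): customer_id=2 -> matches Hank
  - order 5 (Stapler): customer_id=4 -> matches Grace
So 2 of 5 rows are dropped.

SQL:
SELECT a.product, b.name AS customer
FROM orders a
INNER JOIN customers b ON a.customer_id = b.id

Result:
product | customer
--------+---------
Cable   | Leo     
Camera  | Hank    
Stapler | Grace   


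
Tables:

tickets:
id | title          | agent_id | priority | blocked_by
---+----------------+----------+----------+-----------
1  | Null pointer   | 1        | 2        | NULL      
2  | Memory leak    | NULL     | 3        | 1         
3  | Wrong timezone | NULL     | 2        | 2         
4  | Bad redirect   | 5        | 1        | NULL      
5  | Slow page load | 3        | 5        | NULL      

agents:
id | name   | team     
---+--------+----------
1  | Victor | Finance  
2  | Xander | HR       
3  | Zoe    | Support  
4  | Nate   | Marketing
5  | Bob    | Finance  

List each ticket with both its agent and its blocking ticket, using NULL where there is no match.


Two LEFT JOINs from the same base table tickets: one to agents via agent_id, one to tickets itself via blocked_by. Both are LEFT so every ticket is preserved.
Match against agents:
  - ticket 1 (Null pointer): agent_id=1 -> matches Victor
  - ticket 2 (Memory leak): agent_id=NULL, no match -> kept with NULL
  - ticket 3 (Wrong timezone): agent_id=NULL, no match -> kept with NULL
  - ticket 4 (Bad redirect): agent_id=5 -> matches Bob
  - ticket 5 (Slow page load): agent_id=3 -> matches Zoe
Match against tickets (self):
  - ticket 1 (Null pointer): blocked_by=NULL -> NULL
  - ticket 2 (Memory leak): blocked_by=1 -> Null pointer
  - ticket 3 (Wrong timezone): blocked_by=2 -> Memory leak
  - ticket 4 (Bad redirect): blocked_by=NULL -> NULL
  - ticket 5 (Slow page load): blocked_by=NULL -> NULL

SQL:
SELECT a.title, b.name AS agent, c.title AS blocked_by
FROM tickets a
LEFT JOIN agents b ON a.agent_id = b.id
LEFT JOIN tickets c ON a.blocked_by = c.id

Result:
title          | agent  | blocked_by  
---------------+--------+-------------
Null pointer   | Victor | NULL        
Memory leak    | NULL   | Null pointer
Wrong timezone | NULL   | Memory leak 
Bad redirect   | Bob    | NULL        
Slow page load | Zoe    | NULL        


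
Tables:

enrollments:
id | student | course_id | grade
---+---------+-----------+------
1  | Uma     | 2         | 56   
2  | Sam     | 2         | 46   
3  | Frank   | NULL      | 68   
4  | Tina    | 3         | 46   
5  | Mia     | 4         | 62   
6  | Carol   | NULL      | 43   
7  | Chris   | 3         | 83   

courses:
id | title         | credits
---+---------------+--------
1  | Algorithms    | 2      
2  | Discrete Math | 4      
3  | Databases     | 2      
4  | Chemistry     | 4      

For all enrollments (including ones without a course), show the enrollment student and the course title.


LEFT JOIN keeps every row from enrollments (the left table); where course_id has no match in courses, the course columns become NULL. Walk through each enrollment:
  - enrollment 1 (Uma): course_id=2 -> matches Discrete Math
  - enrollment 2 (Sam): course_id=2 -> matches Discrete Math
  - enrollment 3 (Frank): course_id=NULL, no match -> kept with NULL
  - enrollment 4 (Tina): course_id=3 -> matches Databases
  - enrollment 5 (Mia): course_id=4 -> matches Chemistry
  - enrollment 6 (Carol): course_id=NULL, no match -> kept with NULL
  - enrollment 7 (Chris): course_id=3 -> matches Databases
All 7 rows appear; 2 have NULL course.

SQL:
SELECT a.student, b.title AS course
FROM enrollments a
LEFT JOIN courses b ON a.course_id = b.id

Result:
student | course       
--------+--------------
Uma     | Discrete Math
Sam     | Discrete Math
Frank   | NULL         
Tina    | Databases    
Mia     | Chemistry    
Carol   | NULL         
Chris   | Databases    


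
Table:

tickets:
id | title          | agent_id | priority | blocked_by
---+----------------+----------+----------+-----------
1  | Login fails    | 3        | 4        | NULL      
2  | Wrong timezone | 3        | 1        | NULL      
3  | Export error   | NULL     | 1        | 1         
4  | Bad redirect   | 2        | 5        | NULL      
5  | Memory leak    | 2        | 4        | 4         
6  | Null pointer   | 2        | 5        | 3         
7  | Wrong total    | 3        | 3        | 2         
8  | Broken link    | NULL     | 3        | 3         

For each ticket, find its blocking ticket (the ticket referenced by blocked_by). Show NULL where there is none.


This is a self-join: tickets is joined to a second copy of itself, matching each row's blocked_by to another row's id. Use LEFT JOIN so rows with blocked_by=NULL are kept.
  - ticket 1 (Login fails): blocked_by=NULL -> NULL
  - ticket 2 (Wrong timezone): blocked_by=NULL -> NULL
  - ticket 3 (Export error): blocked_by=1 -> Login fails
  - ticket 4 (Bad redirect): blocked_by=NULL -> NULL
  - ticket 5 (Memory leak): blocked_by=4 -> Bad redirect
  - ticket 6 (Null pointer): blocked_by=3 -> Export error
  - ticket 7 (Wrong total): blocked_by=2 -> Wrong timezone
  - ticket 8 (Broken link): blocked_by=3 -> Export error

SQL:
SELECT a.title AS item, b.title AS blocked_by
FROM tickets a
LEFT JOIN tickets b ON a.blocked_by = b.id

Result:
item           | blocked_by    
---------------+---------------
Login fails    | NULL          
Wrong timezone | NULL          
Export error   | Login fails   
Bad redirect   | NULL          
Memory leak    | Bad redirect  
Null pointer   | Export error  
Wrong total    | Wrong timezone
Broken link    | Export error  


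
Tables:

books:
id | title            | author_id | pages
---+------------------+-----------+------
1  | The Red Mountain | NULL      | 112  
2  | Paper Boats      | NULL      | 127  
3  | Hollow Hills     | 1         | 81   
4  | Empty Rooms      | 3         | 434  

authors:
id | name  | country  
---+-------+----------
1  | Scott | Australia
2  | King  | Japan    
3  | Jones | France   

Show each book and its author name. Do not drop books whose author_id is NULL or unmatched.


LEFT JOIN keeps every row from books (the left table); where author_id has no match in authors, the author columns become NULL. Walk through each book:
  - book 1 (The Red Mountain): author_id=NULL, no match -> kept with NULL
  - book 2 (Paper Boats): author_id=NULL, no match -> kept with NULL
  - book 3 (Hollow Hills): author_id=1 -> matches Scott
  - book 4 (Empty Rooms): author_id=3 -> matches Jones
All 4 rows appear; 2 have NULL author.

SQL:
SELECT a.title, b.name AS author
FROM books a
LEFT JOIN authors b ON a.author_id = b.id

Result:
title            | author
-----------------+-------
The Red Mountain | NULL  
Paper Boats      | NULL  
Hollow Hills     | Scott 
Empty Rooms      | Jones 


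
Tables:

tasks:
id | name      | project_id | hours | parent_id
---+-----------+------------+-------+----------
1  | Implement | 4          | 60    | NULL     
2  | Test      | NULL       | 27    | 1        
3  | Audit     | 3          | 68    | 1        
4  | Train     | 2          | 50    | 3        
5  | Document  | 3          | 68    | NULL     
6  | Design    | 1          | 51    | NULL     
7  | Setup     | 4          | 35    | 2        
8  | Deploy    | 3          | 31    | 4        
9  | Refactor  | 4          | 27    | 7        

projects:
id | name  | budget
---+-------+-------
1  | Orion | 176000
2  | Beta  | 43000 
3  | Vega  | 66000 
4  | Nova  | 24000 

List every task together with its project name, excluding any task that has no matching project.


INNER JOIN keeps only tasks rows whose project_id matches an id in projects. Walk through each task:
  - task 1 (Implement): project_id=4 -> matches Nova
  - task 2 (Test): project_id=NULL, no match -> dropped
  - task 3 (Audit): project_id=3 -> matches Vega
  - task 4 (Train): project_id=2 -> matches Beta
  - task 5 (Document): project_id=3 -> matches Vega
  - task 6 (Design): project_id=1 -> matches Orion
  - task 7 (Setup): project_id=4 -> matches Nova
  - task 8 (Deploy): project_id=3 -> matches Vega
  - task 9 (Refactor): project_id=4 -> matches Nova
So 1 of 9 rows is dropped.

SQL:
SELECT a.name, b.name AS project
FROM tasks a
INNER JOIN projects b ON a.project_id = b.id

Result:
name      | project
----------+--------
Implement | Nova   
Audit     | Vega   
Train     | Beta   
Document  | Vega   
Design    | Orion  
Setup     | Nova   
Deploy    | Vega   
Refactor  | Nova   


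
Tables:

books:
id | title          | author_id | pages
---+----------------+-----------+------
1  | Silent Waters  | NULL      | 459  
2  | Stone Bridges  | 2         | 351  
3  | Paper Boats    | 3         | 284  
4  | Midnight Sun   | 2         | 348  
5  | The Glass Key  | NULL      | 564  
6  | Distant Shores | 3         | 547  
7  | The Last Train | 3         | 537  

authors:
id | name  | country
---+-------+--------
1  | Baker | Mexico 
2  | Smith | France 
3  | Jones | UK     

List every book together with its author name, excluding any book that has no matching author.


INNER JOIN keeps only books rows whose author_id matches an id in authors. Walk through each book:
  - book 1 (Silent Waters): author_id=NULL, no match -> dropped
  - book 2 (Stone Bridges): author_id=2 -> matches Smith
  - book 3 (Paper Boats): author_id=3 -> matches Jones
  - book 4 (Midnight Sun): author_id=2 -> matches Smith
  - book 5 (The Glass Key): author_id=NULL, no match -> dropped
  - book 6 (Distant Shores): author_id=3 -> matches Jones
  - book 7 (The Last Train): author_id=3 -> matches Jones
So 2 of 7 rows are dropped.

SQL:
SELECT a.title, b.name AS author
FROM books a
INNER JOIN authors b ON a.author_id = b.id

Result:
title          | author
---------------+-------
Stone Bridges  | Smith 
Paper Boats    | Jones 
Midnight Sun   | Smith 
Distant Shores | Jones 
The Last Train | Jones 


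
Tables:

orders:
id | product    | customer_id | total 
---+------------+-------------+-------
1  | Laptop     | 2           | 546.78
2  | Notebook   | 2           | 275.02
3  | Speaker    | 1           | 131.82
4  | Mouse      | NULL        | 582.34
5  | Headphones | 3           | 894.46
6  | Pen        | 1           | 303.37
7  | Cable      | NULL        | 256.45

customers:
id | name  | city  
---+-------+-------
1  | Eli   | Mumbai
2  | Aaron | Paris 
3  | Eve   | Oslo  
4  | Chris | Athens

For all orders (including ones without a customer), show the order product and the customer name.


LEFT JOIN keeps every row from orders (the left table); where customer_id has no match in customers, the customer columns become NULL. Walk through each order:
  - order 1 (Laptop): customer_id=2 -> matches Aaron
  - order 2 (Notebook): customer_id=2 -> matches Aaron
  - order 3 (Speaker): customer_id=1 -> matches Eli
  - order 4 (Mouse): customer_id=NULL, no match -> kept with NULL
  - order 5 (Headphones): customer_id=3 -> matches Eve
  - order 6 (Pen): customer_id=1 -> matches Eli
  - order 7 (Cable): customer_id=NULL, no match -> kept with NULL
All 7 rows appear; 2 have NULL customer.

SQL:
SELECT a.product, b.name AS customer
FROM orders a
LEFT JOIN customers b ON a.customer_id = b.id

Result:
product    | customer
-----------+---------
Laptop     | Aaron   
Notebook   | Aaron   
Speaker    | Eli     
Mouse      | NULL    
Headphones | Eve     
Pen        | Eli     
Cable      | NULL    


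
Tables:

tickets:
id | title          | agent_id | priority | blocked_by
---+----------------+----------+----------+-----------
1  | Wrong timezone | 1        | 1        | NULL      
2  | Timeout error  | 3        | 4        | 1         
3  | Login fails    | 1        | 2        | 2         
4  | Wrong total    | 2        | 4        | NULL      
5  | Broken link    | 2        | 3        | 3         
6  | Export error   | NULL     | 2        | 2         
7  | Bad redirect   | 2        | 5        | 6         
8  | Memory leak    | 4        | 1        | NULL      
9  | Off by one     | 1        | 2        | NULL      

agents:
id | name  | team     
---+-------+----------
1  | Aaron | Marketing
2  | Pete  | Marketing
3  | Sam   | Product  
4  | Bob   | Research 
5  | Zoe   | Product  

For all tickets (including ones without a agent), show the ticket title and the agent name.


LEFT JOIN keeps every row from tickets (the left table); where agent_id has no match in agents, the agent columns become NULL. Walk through each ticket:
  - ticket 1 (Wrong timezone): agent_id=1 -> matches Aaron
  - ticket 2 (Timeout error): agent_id=3 -> matches Sam
  - ticket 3 (Login fails): agent_id=1 -> matches Aaron
  - ticket 4 (Wrong total): agent_id=2 -> matches Pete
  - ticket 5 (Broken link): agent_id=2 -> matches Pete
  - ticket 6 (Export error): agent_id=NULL, no match -> kept with NULL
  - ticket 7 (Bad redirect): agent_id=2 -> matches Pete
  - ticket 8 (Memory leak): agent_id=4 -> matches Bob
  - ticket 9 (Off by one): agent_id=1 -> matches Aaron
All 9 rows appear; 1 has NULL agent.

SQL:
SELECT a.title, b.name AS agent
FROM tickets a
LEFT JOIN agents b ON a.agent_id = b.id

Result:
title          | agent
---------------+------
Wrong timezone | Aaron
Timeout error  | Sam  
Login fails    | Aaron
Wrong total    | Pete 
Broken link    | Pete 
Export error   | NULL 
Bad redirect   | Pete 
Memory leak    | Bob  
Off by one     | Aaron


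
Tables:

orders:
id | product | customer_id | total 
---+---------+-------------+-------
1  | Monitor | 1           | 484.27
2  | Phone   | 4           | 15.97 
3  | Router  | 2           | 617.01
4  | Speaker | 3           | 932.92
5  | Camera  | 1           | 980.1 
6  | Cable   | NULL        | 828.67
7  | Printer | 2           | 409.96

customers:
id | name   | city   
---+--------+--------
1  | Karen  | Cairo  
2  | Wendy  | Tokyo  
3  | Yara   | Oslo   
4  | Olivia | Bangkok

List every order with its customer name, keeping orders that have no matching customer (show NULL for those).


LEFT JOIN keeps every row from orders (the left table); where customer_id has no match in customers, the customer columns become NULL. Walk through each order:
  - order 1 (Monitor): customer_id=1 -> matches Karen
  - order 2 (Phone): customer_id=4 -> matches Olivia
  - order 3 (Router): customer_id=2 -> matches Wendy
  - order 4 (Speaker): customer_id=3 -> matches Yara
  - order 5 (Camera): customer_id=1 -> matches Karen
  - order 6 (Cable): customer_id=NULL, no match -> kept with NULL
  - order 7 (Printer): customer_id=2 -> matches Wendy
All 7 rows appear; 1 has NULL customer.

SQL:
SELECT a.product, b.name AS customer
FROM orders a
LEFT JOIN customers b ON a.customer_id = b.id

Result:
product | customer
--------+---------
Monitor | Karen   
Phone   | Olivia  
Router  | Wendy   
Speaker | Yara    
Camera  | Karen   
Cable   | NULL    
Printer | Wendy   
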